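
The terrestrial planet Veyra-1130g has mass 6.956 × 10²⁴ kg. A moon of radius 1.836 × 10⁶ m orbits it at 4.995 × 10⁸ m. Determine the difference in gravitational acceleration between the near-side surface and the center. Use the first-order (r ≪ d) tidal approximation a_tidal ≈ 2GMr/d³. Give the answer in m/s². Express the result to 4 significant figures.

1.368 × 10⁻⁵ m/s²

The tidal stretch is the gradient of GM/d² times the body's extent r, hence the 1/d³ dependence.
Δg = 2GMr/d³
   = 2 × (6.674 × 10⁻¹¹) × (6.956 × 10²⁴) × (1.836 × 10⁶) / (4.995 × 10⁸)³
   = 1.368 × 10⁻⁵ m/s²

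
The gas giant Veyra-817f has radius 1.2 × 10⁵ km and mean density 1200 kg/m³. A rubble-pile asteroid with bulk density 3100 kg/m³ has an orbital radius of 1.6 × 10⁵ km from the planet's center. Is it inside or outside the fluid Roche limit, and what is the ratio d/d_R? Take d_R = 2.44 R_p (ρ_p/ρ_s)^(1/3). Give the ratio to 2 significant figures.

inside; d/d_R ≈ 0.75

d_R = 2.44 × (1.2 × 10⁵ km) × (1200/3100)^(1/3) = 2.134 × 10⁵ km
d/d_R = (1.6 × 10⁵) / (2.134 × 10⁵) = 0.75
Since d/d_R < 1, the body is inside the Roche limit.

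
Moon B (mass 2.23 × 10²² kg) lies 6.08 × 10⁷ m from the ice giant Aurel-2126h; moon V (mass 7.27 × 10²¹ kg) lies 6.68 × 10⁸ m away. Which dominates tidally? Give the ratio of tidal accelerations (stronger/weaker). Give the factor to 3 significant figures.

Moon B, by a factor of ≈ 4070

The tide-raising term goes as M/d³ (the gradient of a 1/d² field).
Moon B: (2.23 × 10²²) / (6.08 × 10⁷)³ = 9.922 × 10⁻²
Moon V: (7.27 × 10²¹) / (6.68 × 10⁸)³ = 2.439 × 10⁻⁵
Ratio (larger/smaller) = 4070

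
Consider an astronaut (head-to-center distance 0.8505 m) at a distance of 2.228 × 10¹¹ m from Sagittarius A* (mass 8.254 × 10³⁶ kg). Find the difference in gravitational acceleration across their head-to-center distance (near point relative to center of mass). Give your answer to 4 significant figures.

Δa = 2GMr/d³
   = 2 × (6.674 × 10⁻¹¹) × (8.254 × 10³⁶) × (0.8505) / (2.228 × 10¹¹)³
   = 8.472 × 10⁻⁸ m/s²

8.472 × 10⁻⁸ m/s²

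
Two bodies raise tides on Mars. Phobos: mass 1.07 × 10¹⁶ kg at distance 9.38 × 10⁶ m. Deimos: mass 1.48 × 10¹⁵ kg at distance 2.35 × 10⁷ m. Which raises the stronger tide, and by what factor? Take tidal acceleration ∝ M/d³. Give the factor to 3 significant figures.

Compare M/d³ for the two perturbers:
Phobos: (1.07 × 10¹⁶) / (9.38 × 10⁶)³ = 1.297 × 10⁻⁵
Deimos: (1.48 × 10¹⁵) / (2.35 × 10⁷)³ = 1.140 × 10⁻⁷
Ratio (larger/smaller) = 114

Phobos, by a factor of ≈ 114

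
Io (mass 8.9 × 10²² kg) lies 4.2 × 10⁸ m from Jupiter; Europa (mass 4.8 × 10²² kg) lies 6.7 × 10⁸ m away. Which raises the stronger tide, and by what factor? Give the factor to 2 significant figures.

Tidal acceleration ∝ M/d³, so compare M/d³ for each.
Io: (8.9 × 10²²) / (4.2 × 10⁸)³ = 1.201 × 10⁻³
Europa: (4.8 × 10²²) / (6.7 × 10⁸)³ = 1.596 × 10⁻⁴
Ratio (larger/smaller) = 7.5

Io, by a factor of ≈ 7.5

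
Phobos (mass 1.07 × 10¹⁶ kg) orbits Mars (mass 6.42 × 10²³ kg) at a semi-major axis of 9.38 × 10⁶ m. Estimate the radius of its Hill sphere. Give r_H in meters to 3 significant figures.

1.66 × 10⁴ m

r_H ≈ a (m/3M)^(1/3)
    = (9.38 × 10⁶) × (1.07 × 10¹⁶ / (3 × 6.42 × 10²³))^(1/3)
    = 1.66 × 10⁴ m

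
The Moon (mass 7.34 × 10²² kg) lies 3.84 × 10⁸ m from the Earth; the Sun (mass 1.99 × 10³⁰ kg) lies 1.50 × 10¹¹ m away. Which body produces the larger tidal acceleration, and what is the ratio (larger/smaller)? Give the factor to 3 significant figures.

Compare M/d³ for the two perturbers:
The Moon: (7.34 × 10²²) / (3.84 × 10⁸)³ = 1.296 × 10⁻³
The Sun: (1.99 × 10³⁰) / (1.50 × 10¹¹)³ = 5.896 × 10⁻⁴
Ratio (larger/smaller) = 2.20

The Moon, by a factor of ≈ 2.20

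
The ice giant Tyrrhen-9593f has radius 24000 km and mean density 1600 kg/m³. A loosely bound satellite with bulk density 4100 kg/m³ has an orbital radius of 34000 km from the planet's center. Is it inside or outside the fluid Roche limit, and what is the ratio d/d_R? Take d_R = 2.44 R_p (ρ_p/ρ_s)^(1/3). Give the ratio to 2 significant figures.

d_R = 2.44 × (24000 km) × (1600/4100)^(1/3) = 42790 km
d/d_R = (34000) / (42790) = 0.79
Since d/d_R < 1, the body is inside the Roche limit.

inside; d/d_R ≈ 0.79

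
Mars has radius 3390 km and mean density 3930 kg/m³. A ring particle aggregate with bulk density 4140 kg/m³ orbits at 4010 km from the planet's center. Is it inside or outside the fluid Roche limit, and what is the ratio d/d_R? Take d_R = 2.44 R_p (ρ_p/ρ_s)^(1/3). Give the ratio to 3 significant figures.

inside; d/d_R ≈ 0.493

d_R = 2.44 × (3390 km) × (3930/4140)^(1/3) = 8129 km
d/d_R = (4010) / (8129) = 0.493
Since d/d_R < 1, the body is inside the Roche limit.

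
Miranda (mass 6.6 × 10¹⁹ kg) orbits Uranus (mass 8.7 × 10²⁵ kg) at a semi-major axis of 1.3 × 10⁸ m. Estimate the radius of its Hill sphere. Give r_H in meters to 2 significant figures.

8.2 × 10⁵ m

r_H ≈ a (m/3M)^(1/3)
    = (1.3 × 10⁸) × (6.6 × 10¹⁹ / (3 × 8.7 × 10²⁵))^(1/3)
    = 8.2 × 10⁵ m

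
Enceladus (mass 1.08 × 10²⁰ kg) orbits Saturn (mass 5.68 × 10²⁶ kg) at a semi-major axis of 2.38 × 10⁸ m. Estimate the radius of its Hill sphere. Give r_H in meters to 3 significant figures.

9.49 × 10⁵ m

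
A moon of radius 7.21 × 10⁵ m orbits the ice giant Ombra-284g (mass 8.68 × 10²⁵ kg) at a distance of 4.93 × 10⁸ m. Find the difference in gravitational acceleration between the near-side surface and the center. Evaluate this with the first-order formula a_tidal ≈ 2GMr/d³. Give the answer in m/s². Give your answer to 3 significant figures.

6.97 × 10⁻⁵ m/s²

a_tidal = 2GMr/d³
        = 2 × (6.674 × 10⁻¹¹) × (8.68 × 10²⁵) × (7.21 × 10⁵) / (4.93 × 10⁸)³
        = 6.97 × 10⁻⁵ m/s²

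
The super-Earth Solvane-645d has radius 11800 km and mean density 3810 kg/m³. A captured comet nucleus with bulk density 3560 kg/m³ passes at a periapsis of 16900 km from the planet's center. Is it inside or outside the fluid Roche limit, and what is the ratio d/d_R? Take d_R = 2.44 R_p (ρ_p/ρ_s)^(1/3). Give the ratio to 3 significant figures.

d_R = 2.44 × (11800 km) × (3810/3560)^(1/3) = 29450 km
d/d_R = (16900) / (29450) = 0.574
Since d/d_R < 1, the body is inside the Roche limit.

inside; d/d_R ≈ 0.574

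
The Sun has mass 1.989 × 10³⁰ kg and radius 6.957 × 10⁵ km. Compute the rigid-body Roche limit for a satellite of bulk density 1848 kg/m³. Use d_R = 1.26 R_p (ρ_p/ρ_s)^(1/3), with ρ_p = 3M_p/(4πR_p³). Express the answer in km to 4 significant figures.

ρ_p = 3M_p/(4πR_p³) = 3 × (1.989 × 10³⁰) / (4π × (6.957 × 10⁸ m)³) = 1410 kg/m³
d_R = 1.26 × 6.957 × 10⁵ km × (1410/1848)^(1/3)
    = 8.010 × 10⁵ km

8.010 × 10⁵ km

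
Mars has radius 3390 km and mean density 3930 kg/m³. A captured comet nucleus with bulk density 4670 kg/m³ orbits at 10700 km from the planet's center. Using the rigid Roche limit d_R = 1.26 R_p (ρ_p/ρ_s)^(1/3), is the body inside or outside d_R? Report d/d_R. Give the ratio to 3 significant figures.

d_R = 1.26 × (3390 km) × (3930/4670)^(1/3) = 4033 km
d/d_R = (10700) / (4033) = 2.65
Since d/d_R > 1, the body is outside the Roche limit.

outside; d/d_R ≈ 2.65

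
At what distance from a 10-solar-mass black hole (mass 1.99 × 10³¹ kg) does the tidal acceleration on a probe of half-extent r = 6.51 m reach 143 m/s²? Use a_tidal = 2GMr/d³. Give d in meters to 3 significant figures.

4.95 × 10⁶ m

2GMr/d³ = a_tidal  ⇒  d = (2GMr / a_tidal)^(1/3)
d = (2 × 6.674×10⁻¹¹ × (1.99 × 10³¹) × (6.51) / (143))^(1/3)
  = 4.95 × 10⁶ m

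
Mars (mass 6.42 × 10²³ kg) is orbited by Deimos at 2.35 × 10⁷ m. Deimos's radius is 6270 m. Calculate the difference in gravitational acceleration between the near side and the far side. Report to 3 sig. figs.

8.28 × 10⁻⁵ m/s²

Δa = 4GMr/d³
   = 4 × (6.674 × 10⁻¹¹) × (6.42 × 10²³) × (6270) / (2.35 × 10⁷)³
   = 8.28 × 10⁻⁵ m/s²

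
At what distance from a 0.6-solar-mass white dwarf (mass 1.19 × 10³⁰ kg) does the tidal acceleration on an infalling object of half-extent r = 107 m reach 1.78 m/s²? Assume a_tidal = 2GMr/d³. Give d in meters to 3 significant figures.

2GMr/d³ = a_tidal  ⇒  d = (2GMr / a_tidal)^(1/3)
d = (2 × 6.674×10⁻¹¹ × (1.19 × 10³⁰) × (107) / (1.78))^(1/3)
  = 2.12 × 10⁷ m

2.12 × 10⁷ m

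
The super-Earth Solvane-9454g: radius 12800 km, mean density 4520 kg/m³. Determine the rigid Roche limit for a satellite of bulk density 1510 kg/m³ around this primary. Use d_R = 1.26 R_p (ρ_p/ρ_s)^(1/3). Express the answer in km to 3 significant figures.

23200 km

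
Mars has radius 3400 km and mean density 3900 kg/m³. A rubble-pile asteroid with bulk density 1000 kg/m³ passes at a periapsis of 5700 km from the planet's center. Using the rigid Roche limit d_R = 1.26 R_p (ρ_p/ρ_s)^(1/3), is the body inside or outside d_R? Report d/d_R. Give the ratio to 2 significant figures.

d_R = 1.26 × (3400 km) × (3900/1000)^(1/3) = 6743 km
d/d_R = (5700) / (6743) = 0.85
Since d/d_R < 1, the body is inside the Roche limit.

inside; d/d_R ≈ 0.85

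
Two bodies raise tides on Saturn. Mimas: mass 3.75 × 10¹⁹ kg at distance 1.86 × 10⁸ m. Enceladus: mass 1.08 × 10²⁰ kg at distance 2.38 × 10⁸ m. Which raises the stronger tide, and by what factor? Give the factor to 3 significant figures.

Enceladus, by a factor of ≈ 1.37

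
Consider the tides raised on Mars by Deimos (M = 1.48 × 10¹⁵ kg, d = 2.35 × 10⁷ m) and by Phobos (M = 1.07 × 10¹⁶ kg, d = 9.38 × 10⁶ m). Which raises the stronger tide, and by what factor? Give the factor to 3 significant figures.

Compare M/d³ for the two perturbers:
Deimos: (1.48 × 10¹⁵) / (2.35 × 10⁷)³ = 1.140 × 10⁻⁷
Phobos: (1.07 × 10¹⁶) / (9.38 × 10⁶)³ = 1.297 × 10⁻⁵
Ratio (larger/smaller) = 114

Phobos, by a factor of ≈ 114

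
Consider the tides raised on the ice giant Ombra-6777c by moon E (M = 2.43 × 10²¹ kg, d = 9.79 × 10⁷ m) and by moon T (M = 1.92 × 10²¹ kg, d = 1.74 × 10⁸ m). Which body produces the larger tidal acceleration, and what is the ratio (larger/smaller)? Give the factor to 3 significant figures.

The tide-raising term goes as M/d³ (the gradient of a 1/d² field).
Moon E: (2.43 × 10²¹) / (9.79 × 10⁷)³ = 2.590 × 10⁻³
Moon T: (1.92 × 10²¹) / (1.74 × 10⁸)³ = 3.645 × 10⁻⁴
Ratio (larger/smaller) = 7.11

Moon E, by a factor of ≈ 7.11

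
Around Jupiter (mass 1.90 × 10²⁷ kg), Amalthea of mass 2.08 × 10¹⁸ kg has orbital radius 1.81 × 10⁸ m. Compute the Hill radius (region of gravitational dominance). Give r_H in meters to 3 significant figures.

1.29 × 10⁵ m

r_H ≈ a (m/3M)^(1/3)
    = (1.81 × 10⁸) × (2.08 × 10¹⁸ / (3 × 1.90 × 10²⁷))^(1/3)
    = 1.29 × 10⁵ m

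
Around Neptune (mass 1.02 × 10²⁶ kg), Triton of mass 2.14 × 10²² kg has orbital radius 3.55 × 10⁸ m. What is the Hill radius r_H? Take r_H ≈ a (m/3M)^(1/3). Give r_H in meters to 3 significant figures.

r_H ≈ a (m/3M)^(1/3)
    = (3.55 × 10⁸) × (2.14 × 10²² / (3 × 1.02 × 10²⁶))^(1/3)
    = 1.46 × 10⁷ m

1.46 × 10⁷ m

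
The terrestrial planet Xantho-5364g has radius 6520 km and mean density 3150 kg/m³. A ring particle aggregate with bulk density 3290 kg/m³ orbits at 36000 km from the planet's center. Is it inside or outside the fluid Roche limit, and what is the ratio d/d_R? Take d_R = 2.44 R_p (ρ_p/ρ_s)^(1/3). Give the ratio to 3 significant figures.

d_R = 2.44 × (6520 km) × (3150/3290)^(1/3) = 15680 km
d/d_R = (36000) / (15680) = 2.30
Since d/d_R > 1, the body is outside the Roche limit.

outside; d/d_R ≈ 2.30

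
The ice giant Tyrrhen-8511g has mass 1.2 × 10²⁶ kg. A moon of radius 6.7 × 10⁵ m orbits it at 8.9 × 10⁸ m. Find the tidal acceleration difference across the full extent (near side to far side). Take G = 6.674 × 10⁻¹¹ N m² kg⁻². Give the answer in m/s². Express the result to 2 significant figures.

3.0 × 10⁻⁵ m/s²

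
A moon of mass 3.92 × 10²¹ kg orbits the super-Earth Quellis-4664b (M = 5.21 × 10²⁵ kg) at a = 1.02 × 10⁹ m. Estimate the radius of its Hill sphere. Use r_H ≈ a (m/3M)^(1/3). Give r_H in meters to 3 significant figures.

r_H ≈ a (m/3M)^(1/3)
    = (1.02 × 10⁹) × (3.92 × 10²¹ / (3 × 5.21 × 10²⁵))^(1/3)
    = 2.99 × 10⁷ m

2.99 × 10⁷ m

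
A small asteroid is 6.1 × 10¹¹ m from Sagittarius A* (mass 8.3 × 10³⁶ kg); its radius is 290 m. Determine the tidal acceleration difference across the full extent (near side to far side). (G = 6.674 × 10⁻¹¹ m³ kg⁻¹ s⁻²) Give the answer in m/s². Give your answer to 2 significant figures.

2.8 × 10⁻⁶ m/s²

Differencing GM/(d−r)² and GM/(d+r)² to first order in r/d gives 4GMr/d³.
Δa = 4GMr/d³
   = 4 × (6.674 × 10⁻¹¹) × (8.3 × 10³⁶) × (290) / (6.1 × 10¹¹)³
   = 2.8 × 10⁻⁶ m/s²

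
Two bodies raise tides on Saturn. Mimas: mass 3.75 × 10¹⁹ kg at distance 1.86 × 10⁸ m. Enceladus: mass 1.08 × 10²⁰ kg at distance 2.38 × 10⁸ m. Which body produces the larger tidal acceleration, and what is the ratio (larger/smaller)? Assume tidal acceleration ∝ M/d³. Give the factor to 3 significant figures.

Enceladus, by a factor of ≈ 1.37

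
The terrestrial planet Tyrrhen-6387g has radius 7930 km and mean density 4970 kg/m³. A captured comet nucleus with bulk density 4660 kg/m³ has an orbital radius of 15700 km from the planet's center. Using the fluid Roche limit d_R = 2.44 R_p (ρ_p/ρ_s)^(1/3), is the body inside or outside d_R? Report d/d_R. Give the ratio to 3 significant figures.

d_R = 2.44 × (7930 km) × (4970/4660)^(1/3) = 19770 km
d/d_R = (15700) / (19770) = 0.794
Since d/d_R < 1, the body is inside the Roche limit.

inside; d/d_R ≈ 0.794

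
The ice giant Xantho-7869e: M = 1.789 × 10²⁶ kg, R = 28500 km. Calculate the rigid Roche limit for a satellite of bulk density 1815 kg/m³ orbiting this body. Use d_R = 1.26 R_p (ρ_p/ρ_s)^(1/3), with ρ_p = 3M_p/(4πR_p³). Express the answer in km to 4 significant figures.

36110 km

ρ_p = 3M_p/(4πR_p³) = 3 × (1.789 × 10²⁶) / (4π × (2.850 × 10⁷ m)³) = 1845 kg/m³
d_R = 1.26 × 28500 km × (1845/1815)^(1/3)
    = 36110 km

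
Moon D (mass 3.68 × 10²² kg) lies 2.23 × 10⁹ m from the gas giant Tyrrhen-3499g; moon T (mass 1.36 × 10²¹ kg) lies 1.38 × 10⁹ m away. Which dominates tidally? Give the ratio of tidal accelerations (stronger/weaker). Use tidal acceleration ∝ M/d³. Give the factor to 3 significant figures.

The tide-raising term goes as M/d³ (the gradient of a 1/d² field).
Moon D: (3.68 × 10²²) / (2.23 × 10⁹)³ = 3.318 × 10⁻⁶
Moon T: (1.36 × 10²¹) / (1.38 × 10⁹)³ = 5.175 × 10⁻⁷
Ratio (larger/smaller) = 6.41

Moon D, by a factor of ≈ 6.41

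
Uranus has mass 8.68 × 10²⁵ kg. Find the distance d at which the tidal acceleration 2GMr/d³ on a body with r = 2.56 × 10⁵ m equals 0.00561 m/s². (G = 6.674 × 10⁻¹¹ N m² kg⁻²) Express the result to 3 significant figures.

2GMr/d³ = a_tidal  ⇒  d = (2GMr / a_tidal)^(1/3)
d = (2 × 6.674×10⁻¹¹ × (8.68 × 10²⁵) × (2.56 × 10⁵) / (0.00561))^(1/3)
  = 8.09 × 10⁷ m

8.09 × 10⁷ m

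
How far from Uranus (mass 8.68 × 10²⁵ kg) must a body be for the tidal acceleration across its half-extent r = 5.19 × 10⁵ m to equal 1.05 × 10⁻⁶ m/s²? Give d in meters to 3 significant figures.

1.79 × 10⁹ m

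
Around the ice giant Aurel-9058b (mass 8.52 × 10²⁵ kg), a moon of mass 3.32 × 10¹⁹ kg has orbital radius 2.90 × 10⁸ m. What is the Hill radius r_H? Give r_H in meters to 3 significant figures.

r_H ≈ a (m/3M)^(1/3)
    = (2.90 × 10⁸) × (3.32 × 10¹⁹ / (3 × 8.52 × 10²⁵))^(1/3)
    = 1.47 × 10⁶ m

1.47 × 10⁶ m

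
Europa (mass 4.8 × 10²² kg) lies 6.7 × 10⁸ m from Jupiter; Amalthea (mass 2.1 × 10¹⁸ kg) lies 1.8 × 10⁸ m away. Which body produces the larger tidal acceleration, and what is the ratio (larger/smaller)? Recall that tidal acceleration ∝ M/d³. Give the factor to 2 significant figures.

Europa, by a factor of ≈ 440

Tidal acceleration ∝ M/d³, so compare M/d³ for each.
Europa: (4.8 × 10²²) / (6.7 × 10⁸)³ = 1.596 × 10⁻⁴
Amalthea: (2.1 × 10¹⁸) / (1.8 × 10⁸)³ = 3.601 × 10⁻⁷
Ratio (larger/smaller) = 440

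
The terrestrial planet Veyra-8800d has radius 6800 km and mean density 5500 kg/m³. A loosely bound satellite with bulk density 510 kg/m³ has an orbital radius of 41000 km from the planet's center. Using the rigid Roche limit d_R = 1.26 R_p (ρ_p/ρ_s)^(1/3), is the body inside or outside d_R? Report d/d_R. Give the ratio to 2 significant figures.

outside; d/d_R ≈ 2.2

d_R = 1.26 × (6800 km) × (5500/510)^(1/3) = 18930 km
d/d_R = (41000) / (18930) = 2.2
Since d/d_R > 1, the body is outside the Roche limit.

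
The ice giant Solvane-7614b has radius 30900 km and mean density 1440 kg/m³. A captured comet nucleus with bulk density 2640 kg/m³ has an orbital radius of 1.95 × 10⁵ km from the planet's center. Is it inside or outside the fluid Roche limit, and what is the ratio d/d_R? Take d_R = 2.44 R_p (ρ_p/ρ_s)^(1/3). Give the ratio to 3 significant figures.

d_R = 2.44 × (30900 km) × (1440/2640)^(1/3) = 61600 km
d/d_R = (1.95 × 10⁵) / (61600) = 3.17
Since d/d_R > 1, the body is outside the Roche limit.

outside; d/d_R ≈ 3.17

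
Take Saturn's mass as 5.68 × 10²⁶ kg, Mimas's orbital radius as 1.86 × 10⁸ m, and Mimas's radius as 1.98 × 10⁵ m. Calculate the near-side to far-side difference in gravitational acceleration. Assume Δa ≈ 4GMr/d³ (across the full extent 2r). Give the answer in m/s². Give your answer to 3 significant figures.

Δa = 4GMr/d³
   = 4 × (6.674 × 10⁻¹¹) × (5.68 × 10²⁶) × (1.98 × 10⁵) / (1.86 × 10⁸)³
   = 4.67 × 10⁻³ m/s²

4.67 × 10⁻³ m/s²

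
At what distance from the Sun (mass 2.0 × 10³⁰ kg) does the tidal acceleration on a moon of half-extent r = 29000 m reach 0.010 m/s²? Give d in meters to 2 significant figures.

9.2 × 10⁸ m

2GMr/d³ = a_tidal  ⇒  d = (2GMr / a_tidal)^(1/3)
d = (2 × 6.674×10⁻¹¹ × (2.0 × 10³⁰) × (29000) / (0.010))^(1/3)
  = 9.2 × 10⁸ m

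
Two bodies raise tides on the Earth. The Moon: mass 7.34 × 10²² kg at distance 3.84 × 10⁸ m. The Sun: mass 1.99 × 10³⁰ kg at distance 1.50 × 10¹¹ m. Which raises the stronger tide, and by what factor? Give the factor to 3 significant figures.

Tidal stretch scales as M/d³; compute that for each body.
The Moon: (7.34 × 10²²) / (3.84 × 10⁸)³ = 1.296 × 10⁻³
The Sun: (1.99 × 10³⁰) / (1.50 × 10¹¹)³ = 5.896 × 10⁻⁴
Ratio (larger/smaller) = 2.20

The Moon, by a factor of ≈ 2.20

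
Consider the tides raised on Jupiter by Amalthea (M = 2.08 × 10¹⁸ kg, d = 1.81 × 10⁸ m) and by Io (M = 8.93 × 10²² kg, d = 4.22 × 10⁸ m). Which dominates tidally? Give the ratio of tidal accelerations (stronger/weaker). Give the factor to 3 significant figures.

Io, by a factor of ≈ 3390

Tidal stretch scales as M/d³; compute that for each body.
Amalthea: (2.08 × 10¹⁸) / (1.81 × 10⁸)³ = 3.508 × 10⁻⁷
Io: (8.93 × 10²²) / (4.22 × 10⁸)³ = 1.188 × 10⁻³
Ratio (larger/smaller) = 3390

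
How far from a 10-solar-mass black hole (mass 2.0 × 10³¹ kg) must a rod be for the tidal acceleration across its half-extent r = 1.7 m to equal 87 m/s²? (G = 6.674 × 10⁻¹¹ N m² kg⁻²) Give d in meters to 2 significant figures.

3.7 × 10⁶ m

2GMr/d³ = a_tidal  ⇒  d = (2GMr / a_tidal)^(1/3)
d = (2 × 6.674×10⁻¹¹ × (2.0 × 10³¹) × (1.7) / (87))^(1/3)
  = 3.7 × 10⁶ m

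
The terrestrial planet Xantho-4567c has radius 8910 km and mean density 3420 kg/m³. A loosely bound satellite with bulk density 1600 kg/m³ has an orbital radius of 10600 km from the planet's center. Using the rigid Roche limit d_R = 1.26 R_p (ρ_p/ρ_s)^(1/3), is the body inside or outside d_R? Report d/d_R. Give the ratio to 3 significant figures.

inside; d/d_R ≈ 0.733

d_R = 1.26 × (8910 km) × (3420/1600)^(1/3) = 14460 km
d/d_R = (10600) / (14460) = 0.733
Since d/d_R < 1, the body is inside the Roche limit.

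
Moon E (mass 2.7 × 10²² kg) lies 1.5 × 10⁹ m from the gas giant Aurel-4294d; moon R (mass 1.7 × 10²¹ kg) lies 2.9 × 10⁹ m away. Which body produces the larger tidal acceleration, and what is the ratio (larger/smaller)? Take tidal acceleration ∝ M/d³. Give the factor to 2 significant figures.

Moon E, by a factor of ≈ 110

Tidal acceleration ∝ M/d³, so compare M/d³ for each.
Moon E: (2.7 × 10²²) / (1.5 × 10⁹)³ = 8.000 × 10⁻⁶
Moon R: (1.7 × 10²¹) / (2.9 × 10⁹)³ = 6.970 × 10⁻⁸
Ratio (larger/smaller) = 110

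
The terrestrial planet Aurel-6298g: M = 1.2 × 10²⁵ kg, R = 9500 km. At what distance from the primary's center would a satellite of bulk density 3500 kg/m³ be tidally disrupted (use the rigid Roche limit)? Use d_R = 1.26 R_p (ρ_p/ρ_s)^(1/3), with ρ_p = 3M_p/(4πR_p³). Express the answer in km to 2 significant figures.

12000 km

ρ_p = 3M_p/(4πR_p³) = 3 × (1.2 × 10²⁵) / (4π × (9.5 × 10⁶ m)³) = 3300 kg/m³
d_R = 1.26 × 9500 km × (3300/3500)^(1/3)
    = 12000 km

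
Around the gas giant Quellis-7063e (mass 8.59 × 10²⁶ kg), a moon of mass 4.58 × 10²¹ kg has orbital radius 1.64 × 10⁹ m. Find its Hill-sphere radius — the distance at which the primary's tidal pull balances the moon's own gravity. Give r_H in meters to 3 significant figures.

1.99 × 10⁷ m

r_H ≈ a (m/3M)^(1/3)
    = (1.64 × 10⁹) × (4.58 × 10²¹ / (3 × 8.59 × 10²⁶))^(1/3)
    = 1.99 × 10⁷ m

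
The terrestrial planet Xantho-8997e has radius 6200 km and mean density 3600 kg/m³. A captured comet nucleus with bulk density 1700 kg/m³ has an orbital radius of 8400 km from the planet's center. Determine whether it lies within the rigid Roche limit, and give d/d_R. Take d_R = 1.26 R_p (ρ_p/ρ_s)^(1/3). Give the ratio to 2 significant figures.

inside; d/d_R ≈ 0.84

d_R = 1.26 × (6200 km) × (3600/1700)^(1/3) = 10030 km
d/d_R = (8400) / (10030) = 0.84
Since d/d_R < 1, the body is inside the Roche limit.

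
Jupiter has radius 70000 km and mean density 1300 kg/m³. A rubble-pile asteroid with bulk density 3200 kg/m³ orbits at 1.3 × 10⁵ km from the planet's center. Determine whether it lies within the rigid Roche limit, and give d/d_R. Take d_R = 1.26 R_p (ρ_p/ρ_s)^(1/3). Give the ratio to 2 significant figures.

d_R = 1.26 × (70000 km) × (1300/3200)^(1/3) = 65320 km
d/d_R = (1.3 × 10⁵) / (65320) = 2.0
Since d/d_R > 1, the body is outside the Roche limit.

outside; d/d_R ≈ 2.0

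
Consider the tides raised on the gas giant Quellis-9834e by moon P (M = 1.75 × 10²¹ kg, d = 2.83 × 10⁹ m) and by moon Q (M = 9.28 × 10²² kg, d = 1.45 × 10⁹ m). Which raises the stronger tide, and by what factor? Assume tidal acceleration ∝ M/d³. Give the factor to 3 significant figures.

Moon Q, by a factor of ≈ 394

Tidal acceleration ∝ M/d³, so compare M/d³ for each.
Moon P: (1.75 × 10²¹) / (2.83 × 10⁹)³ = 7.721 × 10⁻⁸
Moon Q: (9.28 × 10²²) / (1.45 × 10⁹)³ = 3.044 × 10⁻⁵
Ratio (larger/smaller) = 394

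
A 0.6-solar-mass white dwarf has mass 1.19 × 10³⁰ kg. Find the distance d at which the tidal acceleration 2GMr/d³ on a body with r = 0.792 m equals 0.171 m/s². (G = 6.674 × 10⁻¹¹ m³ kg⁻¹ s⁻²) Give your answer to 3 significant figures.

9.03 × 10⁶ m

2GMr/d³ = a_tidal  ⇒  d = (2GMr / a_tidal)^(1/3)
d = (2 × 6.674×10⁻¹¹ × (1.19 × 10³⁰) × (0.792) / (0.171))^(1/3)
  = 9.03 × 10⁶ m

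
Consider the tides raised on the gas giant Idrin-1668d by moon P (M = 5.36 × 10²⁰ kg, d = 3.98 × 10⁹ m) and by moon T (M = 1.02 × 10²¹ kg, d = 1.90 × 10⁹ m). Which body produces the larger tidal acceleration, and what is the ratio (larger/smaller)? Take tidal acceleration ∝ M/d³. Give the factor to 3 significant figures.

Compare M/d³ for the two perturbers:
Moon P: (5.36 × 10²⁰) / (3.98 × 10⁹)³ = 8.502 × 10⁻⁹
Moon T: (1.02 × 10²¹) / (1.90 × 10⁹)³ = 1.487 × 10⁻⁷
Ratio (larger/smaller) = 17.5

Moon T, by a factor of ≈ 17.5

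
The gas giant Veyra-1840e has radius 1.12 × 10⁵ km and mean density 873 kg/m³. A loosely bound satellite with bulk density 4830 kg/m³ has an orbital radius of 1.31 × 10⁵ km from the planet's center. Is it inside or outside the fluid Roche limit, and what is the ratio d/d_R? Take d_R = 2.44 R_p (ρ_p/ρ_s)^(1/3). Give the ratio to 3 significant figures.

d_R = 2.44 × (1.12 × 10⁵ km) × (873/4830)^(1/3) = 1.545 × 10⁵ km
d/d_R = (1.31 × 10⁵) / (1.545 × 10⁵) = 0.848
Since d/d_R < 1, the body is inside the Roche limit.

inside; d/d_R ≈ 0.848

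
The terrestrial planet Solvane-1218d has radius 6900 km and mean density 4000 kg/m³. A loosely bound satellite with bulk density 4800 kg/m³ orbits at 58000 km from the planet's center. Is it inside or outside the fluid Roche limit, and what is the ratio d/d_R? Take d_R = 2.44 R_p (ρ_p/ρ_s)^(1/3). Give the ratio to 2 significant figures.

d_R = 2.44 × (6900 km) × (4000/4800)^(1/3) = 15840 km
d/d_R = (58000) / (15840) = 3.7
Since d/d_R > 1, the body is outside the Roche limit.

outside; d/d_R ≈ 3.7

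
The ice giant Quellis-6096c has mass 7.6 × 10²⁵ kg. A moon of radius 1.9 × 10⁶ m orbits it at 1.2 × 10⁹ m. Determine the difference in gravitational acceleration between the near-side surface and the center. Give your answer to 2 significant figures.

a_tidal = 2GMr/d³
        = 2 × (6.674 × 10⁻¹¹) × (7.6 × 10²⁵) × (1.9 × 10⁶) / (1.2 × 10⁹)³
        = 1.1 × 10⁻⁵ m/s²

1.1 × 10⁻⁵ m/s²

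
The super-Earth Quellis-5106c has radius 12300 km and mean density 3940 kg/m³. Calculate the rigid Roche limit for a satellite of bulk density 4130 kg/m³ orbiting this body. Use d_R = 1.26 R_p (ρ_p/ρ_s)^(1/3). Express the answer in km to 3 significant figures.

15300 km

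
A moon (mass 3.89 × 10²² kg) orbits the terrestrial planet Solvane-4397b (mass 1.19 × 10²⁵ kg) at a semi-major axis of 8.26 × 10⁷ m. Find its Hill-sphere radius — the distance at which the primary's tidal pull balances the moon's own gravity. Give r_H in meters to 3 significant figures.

r_H ≈ a (m/3M)^(1/3)
    = (8.26 × 10⁷) × (3.89 × 10²² / (3 × 1.19 × 10²⁵))^(1/3)
    = 8.50 × 10⁶ m

8.50 × 10⁶ m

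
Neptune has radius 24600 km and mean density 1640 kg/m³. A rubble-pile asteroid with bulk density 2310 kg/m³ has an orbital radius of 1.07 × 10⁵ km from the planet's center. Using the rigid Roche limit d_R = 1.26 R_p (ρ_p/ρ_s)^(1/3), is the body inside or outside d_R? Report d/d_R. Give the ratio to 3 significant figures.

outside; d/d_R ≈ 3.87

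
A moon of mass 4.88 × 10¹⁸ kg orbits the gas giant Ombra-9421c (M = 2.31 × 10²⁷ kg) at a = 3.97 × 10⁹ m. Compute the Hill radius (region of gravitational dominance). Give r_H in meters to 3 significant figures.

3.53 × 10⁶ m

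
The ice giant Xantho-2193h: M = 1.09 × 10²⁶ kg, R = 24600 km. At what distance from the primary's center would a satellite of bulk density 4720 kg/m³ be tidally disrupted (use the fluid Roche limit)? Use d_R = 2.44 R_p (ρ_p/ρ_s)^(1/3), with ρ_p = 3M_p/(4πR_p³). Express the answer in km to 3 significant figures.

43100 km

ρ_p = 3M_p/(4πR_p³) = 3 × (1.09 × 10²⁶) / (4π × (2.46 × 10⁷ m)³) = 1750 kg/m³
d_R = 2.44 × 24600 km × (1750/4720)^(1/3)
    = 43100 km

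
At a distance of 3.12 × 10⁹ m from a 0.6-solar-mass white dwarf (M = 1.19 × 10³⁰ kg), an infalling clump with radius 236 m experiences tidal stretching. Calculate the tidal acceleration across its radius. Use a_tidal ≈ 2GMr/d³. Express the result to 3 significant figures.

1.23 × 10⁻⁶ m/s²

Δg = 2GMr/d³
   = 2 × (6.674 × 10⁻¹¹) × (1.19 × 10³⁰) × (236) / (3.12 × 10⁹)³
   = 1.23 × 10⁻⁶ m/s²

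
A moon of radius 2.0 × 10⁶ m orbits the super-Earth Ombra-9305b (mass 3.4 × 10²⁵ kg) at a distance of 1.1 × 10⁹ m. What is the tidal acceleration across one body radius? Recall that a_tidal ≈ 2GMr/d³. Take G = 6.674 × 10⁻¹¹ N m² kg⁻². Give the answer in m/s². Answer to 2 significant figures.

a_tidal = 2GMr/d³
        = 2 × (6.674 × 10⁻¹¹) × (3.4 × 10²⁵) × (2.0 × 10⁶) / (1.1 × 10⁹)³
        = 6.8 × 10⁻⁶ m/s²

6.8 × 10⁻⁶ m/s²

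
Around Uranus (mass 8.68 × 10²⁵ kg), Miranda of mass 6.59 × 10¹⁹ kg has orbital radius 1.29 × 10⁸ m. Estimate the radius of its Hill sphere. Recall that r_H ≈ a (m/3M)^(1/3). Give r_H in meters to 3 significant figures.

8.16 × 10⁵ m

r_H ≈ a (m/3M)^(1/3)
    = (1.29 × 10⁸) × (6.59 × 10¹⁹ / (3 × 8.68 × 10²⁵))^(1/3)
    = 8.16 × 10⁵ m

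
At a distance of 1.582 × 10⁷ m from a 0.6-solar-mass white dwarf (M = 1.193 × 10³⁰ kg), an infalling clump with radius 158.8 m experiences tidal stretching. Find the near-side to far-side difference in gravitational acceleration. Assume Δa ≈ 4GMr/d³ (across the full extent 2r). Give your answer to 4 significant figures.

Near-to-far spans 2r, so the tidal difference is twice the near-to-center value: 4GMr/d³.
a_tidal = 4GMr/d³
        = 4 × (6.674 × 10⁻¹¹) × (1.193 × 10³⁰) × (158.8) / (1.582 × 10⁷)³
        = 1.277 × 10¹ m/s²

1.277 × 10¹ m/s²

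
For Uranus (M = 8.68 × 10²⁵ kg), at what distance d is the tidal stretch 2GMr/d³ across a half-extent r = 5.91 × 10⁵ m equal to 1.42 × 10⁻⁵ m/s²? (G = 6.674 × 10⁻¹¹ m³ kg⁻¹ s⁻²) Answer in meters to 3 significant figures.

7.84 × 10⁸ m

2GMr/d³ = a_tidal  ⇒  d = (2GMr / a_tidal)^(1/3)
d = (2 × 6.674×10⁻¹¹ × (8.68 × 10²⁵) × (5.91 × 10⁵) / (1.42 × 10⁻⁵))^(1/3)
  = 7.84 × 10⁸ m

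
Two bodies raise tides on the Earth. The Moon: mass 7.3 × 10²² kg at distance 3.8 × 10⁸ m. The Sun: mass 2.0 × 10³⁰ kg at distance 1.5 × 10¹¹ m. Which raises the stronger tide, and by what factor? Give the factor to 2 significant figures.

The Moon, by a factor of ≈ 2.2

Tidal acceleration ∝ M/d³, so compare M/d³ for each.
The Moon: (7.3 × 10²²) / (3.8 × 10⁸)³ = 1.330 × 10⁻³
The Sun: (2.0 × 10³⁰) / (1.5 × 10¹¹)³ = 5.926 × 10⁻⁴
Ratio (larger/smaller) = 2.2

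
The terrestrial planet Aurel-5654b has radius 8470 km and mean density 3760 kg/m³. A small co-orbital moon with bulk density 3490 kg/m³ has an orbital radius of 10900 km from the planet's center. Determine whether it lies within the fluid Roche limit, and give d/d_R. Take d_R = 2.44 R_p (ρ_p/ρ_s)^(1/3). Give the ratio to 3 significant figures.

d_R = 2.44 × (8470 km) × (3760/3490)^(1/3) = 21190 km
d/d_R = (10900) / (21190) = 0.514
Since d/d_R < 1, the body is inside the Roche limit.

inside; d/d_R ≈ 0.514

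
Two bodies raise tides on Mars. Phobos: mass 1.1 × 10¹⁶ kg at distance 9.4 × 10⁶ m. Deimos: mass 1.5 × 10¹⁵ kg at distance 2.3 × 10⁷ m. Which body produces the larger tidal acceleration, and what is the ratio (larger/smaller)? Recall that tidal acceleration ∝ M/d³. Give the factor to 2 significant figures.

Phobos, by a factor of ≈ 110

Tidal acceleration ∝ M/d³, so compare M/d³ for each.
Phobos: (1.1 × 10¹⁶) / (9.4 × 10⁶)³ = 1.324 × 10⁻⁵
Deimos: (1.5 × 10¹⁵) / (2.3 × 10⁷)³ = 1.233 × 10⁻⁷
Ratio (larger/smaller) = 110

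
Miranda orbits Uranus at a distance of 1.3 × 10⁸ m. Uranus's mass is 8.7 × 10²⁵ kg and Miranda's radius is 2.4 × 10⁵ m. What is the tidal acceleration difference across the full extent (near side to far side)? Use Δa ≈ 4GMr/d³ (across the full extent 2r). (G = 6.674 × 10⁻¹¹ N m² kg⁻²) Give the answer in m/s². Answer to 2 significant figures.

2.5 × 10⁻³ m/s²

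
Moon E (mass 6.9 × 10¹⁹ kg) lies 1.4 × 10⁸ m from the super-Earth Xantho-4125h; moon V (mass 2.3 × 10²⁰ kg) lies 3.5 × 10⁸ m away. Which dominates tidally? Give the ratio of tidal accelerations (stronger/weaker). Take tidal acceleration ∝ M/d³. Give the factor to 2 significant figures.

Tidal acceleration ∝ M/d³, so compare M/d³ for each.
Moon E: (6.9 × 10¹⁹) / (1.4 × 10⁸)³ = 2.515 × 10⁻⁵
Moon V: (2.3 × 10²⁰) / (3.5 × 10⁸)³ = 5.364 × 10⁻⁶
Ratio (larger/smaller) = 4.7

Moon E, by a factor of ≈ 4.7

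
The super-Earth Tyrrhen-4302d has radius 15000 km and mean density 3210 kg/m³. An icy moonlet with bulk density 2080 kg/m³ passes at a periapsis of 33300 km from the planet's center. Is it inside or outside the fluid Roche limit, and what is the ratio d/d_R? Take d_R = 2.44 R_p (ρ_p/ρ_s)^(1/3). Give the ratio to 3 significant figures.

inside; d/d_R ≈ 0.787

d_R = 2.44 × (15000 km) × (3210/2080)^(1/3) = 42300 km
d/d_R = (33300) / (42300) = 0.787
Since d/d_R < 1, the body is inside the Roche limit.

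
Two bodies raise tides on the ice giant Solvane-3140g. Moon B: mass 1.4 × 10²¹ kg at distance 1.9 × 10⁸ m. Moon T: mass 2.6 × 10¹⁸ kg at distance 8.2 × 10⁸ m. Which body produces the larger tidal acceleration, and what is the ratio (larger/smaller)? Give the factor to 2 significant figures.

Compare M/d³ for the two perturbers:
Moon B: (1.4 × 10²¹) / (1.9 × 10⁸)³ = 2.041 × 10⁻⁴
Moon T: (2.6 × 10¹⁸) / (8.2 × 10⁸)³ = 4.716 × 10⁻⁹
Ratio (larger/smaller) = 43000

Moon B, by a factor of ≈ 43000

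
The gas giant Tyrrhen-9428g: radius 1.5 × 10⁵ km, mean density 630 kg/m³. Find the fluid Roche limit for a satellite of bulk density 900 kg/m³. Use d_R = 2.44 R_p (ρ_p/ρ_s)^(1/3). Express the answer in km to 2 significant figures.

3.2 × 10⁵ km

d_R = 2.44 × 1.5 × 10⁵ km × (630/900)^(1/3)
    = 3.2 × 10⁵ km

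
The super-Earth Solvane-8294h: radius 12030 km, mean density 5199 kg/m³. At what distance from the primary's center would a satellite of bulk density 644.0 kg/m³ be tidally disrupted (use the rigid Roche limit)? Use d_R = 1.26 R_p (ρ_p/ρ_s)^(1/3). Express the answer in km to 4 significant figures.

d_R = 1.26 × 12030 km × (5199/644.0)^(1/3)
    = 30410 km

30410 km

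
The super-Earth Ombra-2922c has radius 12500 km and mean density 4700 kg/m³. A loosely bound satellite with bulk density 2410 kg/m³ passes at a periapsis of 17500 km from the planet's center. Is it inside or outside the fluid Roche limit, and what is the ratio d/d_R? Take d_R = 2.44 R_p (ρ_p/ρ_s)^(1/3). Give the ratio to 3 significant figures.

d_R = 2.44 × (12500 km) × (4700/2410)^(1/3) = 38110 km
d/d_R = (17500) / (38110) = 0.459
Since d/d_R < 1, the body is inside the Roche limit.

inside; d/d_R ≈ 0.459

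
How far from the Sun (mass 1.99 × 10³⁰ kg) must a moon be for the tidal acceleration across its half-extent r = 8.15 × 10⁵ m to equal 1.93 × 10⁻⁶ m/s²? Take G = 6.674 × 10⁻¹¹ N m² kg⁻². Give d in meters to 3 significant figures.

4.82 × 10¹⁰ m

2GMr/d³ = a_tidal  ⇒  d = (2GMr / a_tidal)^(1/3)
d = (2 × 6.674×10⁻¹¹ × (1.99 × 10³⁰) × (8.15 × 10⁵) / (1.93 × 10⁻⁶))^(1/3)
  = 4.82 × 10¹⁰ m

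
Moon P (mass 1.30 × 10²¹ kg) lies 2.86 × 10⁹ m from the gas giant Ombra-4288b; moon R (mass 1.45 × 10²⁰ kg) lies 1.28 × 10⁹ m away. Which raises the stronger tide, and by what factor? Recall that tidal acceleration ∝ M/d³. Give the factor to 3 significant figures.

Moon R, by a factor of ≈ 1.24

Tidal stretch scales as M/d³; compute that for each body.
Moon P: (1.30 × 10²¹) / (2.86 × 10⁹)³ = 5.557 × 10⁻⁸
Moon R: (1.45 × 10²⁰) / (1.28 × 10⁹)³ = 6.914 × 10⁻⁸
Ratio (larger/smaller) = 1.24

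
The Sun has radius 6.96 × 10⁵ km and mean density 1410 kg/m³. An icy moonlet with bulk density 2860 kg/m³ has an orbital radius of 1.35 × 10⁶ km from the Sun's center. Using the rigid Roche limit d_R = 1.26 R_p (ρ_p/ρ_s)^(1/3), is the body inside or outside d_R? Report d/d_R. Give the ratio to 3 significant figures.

d_R = 1.26 × (6.96 × 10⁵ km) × (1410/2860)^(1/3) = 6.928 × 10⁵ km
d/d_R = (1.35 × 10⁶) / (6.928 × 10⁵) = 1.95
Since d/d_R > 1, the body is outside the Roche limit.

outside; d/d_R ≈ 1.95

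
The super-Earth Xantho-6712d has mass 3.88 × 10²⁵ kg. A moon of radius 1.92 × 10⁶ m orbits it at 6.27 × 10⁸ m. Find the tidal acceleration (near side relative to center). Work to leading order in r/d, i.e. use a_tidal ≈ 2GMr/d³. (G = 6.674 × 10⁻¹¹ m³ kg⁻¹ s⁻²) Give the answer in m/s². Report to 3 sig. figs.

4.03 × 10⁻⁵ m/s²

a_tidal = 2GMr/d³
        = 2 × (6.674 × 10⁻¹¹) × (3.88 × 10²⁵) × (1.92 × 10⁶) / (6.27 × 10⁸)³
        = 4.03 × 10⁻⁵ m/s²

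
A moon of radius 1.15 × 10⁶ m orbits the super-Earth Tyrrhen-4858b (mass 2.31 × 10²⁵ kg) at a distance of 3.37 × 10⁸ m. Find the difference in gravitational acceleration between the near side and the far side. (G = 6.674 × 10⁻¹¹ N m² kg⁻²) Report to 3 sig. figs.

1.85 × 10⁻⁴ m/s²

Differencing GM/(d−r)² and GM/(d+r)² to first order in r/d gives 4GMr/d³.
Δg = 4GMr/d³
   = 4 × (6.674 × 10⁻¹¹) × (2.31 × 10²⁵) × (1.15 × 10⁶) / (3.37 × 10⁸)³
   = 1.85 × 10⁻⁴ m/s²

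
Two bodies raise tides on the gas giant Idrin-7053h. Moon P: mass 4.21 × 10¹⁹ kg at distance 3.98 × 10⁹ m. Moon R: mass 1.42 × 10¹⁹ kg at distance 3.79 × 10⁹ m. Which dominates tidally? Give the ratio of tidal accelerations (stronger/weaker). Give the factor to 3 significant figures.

Moon P, by a factor of ≈ 2.56

Tidal stretch scales as M/d³; compute that for each body.
Moon P: (4.21 × 10¹⁹) / (3.98 × 10⁹)³ = 6.678 × 10⁻¹⁰
Moon R: (1.42 × 10¹⁹) / (3.79 × 10⁹)³ = 2.608 × 10⁻¹⁰
Ratio (larger/smaller) = 2.56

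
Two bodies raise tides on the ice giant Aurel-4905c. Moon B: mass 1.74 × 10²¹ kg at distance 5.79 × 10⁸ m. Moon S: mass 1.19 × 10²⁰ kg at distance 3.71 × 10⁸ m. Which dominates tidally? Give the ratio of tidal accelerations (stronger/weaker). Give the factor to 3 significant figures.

Moon B, by a factor of ≈ 3.85

Compare M/d³ for the two perturbers:
Moon B: (1.74 × 10²¹) / (5.79 × 10⁸)³ = 8.964 × 10⁻⁶
Moon S: (1.19 × 10²⁰) / (3.71 × 10⁸)³ = 2.330 × 10⁻⁶
Ratio (larger/smaller) = 3.85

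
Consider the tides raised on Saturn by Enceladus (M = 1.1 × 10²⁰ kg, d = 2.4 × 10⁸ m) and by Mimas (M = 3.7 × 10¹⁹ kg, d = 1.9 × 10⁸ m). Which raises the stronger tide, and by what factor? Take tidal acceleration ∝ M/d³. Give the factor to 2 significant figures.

Enceladus, by a factor of ≈ 1.5

Tidal stretch scales as M/d³; compute that for each body.
Enceladus: (1.1 × 10²⁰) / (2.4 × 10⁸)³ = 7.957 × 10⁻⁶
Mimas: (3.7 × 10¹⁹) / (1.9 × 10⁸)³ = 5.394 × 10⁻⁶
Ratio (larger/smaller) = 1.5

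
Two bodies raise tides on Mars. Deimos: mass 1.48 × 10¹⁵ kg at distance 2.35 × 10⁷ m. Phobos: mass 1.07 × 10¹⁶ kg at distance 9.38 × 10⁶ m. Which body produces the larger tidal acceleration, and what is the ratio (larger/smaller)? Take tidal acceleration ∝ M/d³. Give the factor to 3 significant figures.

Phobos, by a factor of ≈ 114

Compare M/d³ for the two perturbers:
Deimos: (1.48 × 10¹⁵) / (2.35 × 10⁷)³ = 1.140 × 10⁻⁷
Phobos: (1.07 × 10¹⁶) / (9.38 × 10⁶)³ = 1.297 × 10⁻⁵
Ratio (larger/smaller) = 114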